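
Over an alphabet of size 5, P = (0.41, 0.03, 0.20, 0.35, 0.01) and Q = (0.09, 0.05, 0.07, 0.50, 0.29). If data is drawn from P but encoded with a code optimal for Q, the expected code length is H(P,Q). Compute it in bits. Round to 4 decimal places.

2.6891 bits

H(P,Q) = −Σ p·log₂ q.
  −0.41·log₂(0.09) = 1.42431
  −0.03·log₂(0.05) = 0.12966
  −0.20·log₂(0.07) = 0.76730
  −0.35·log₂(0.50) = 0.35000
  −0.01·log₂(0.29) = 0.01786
H(P,Q) = 2.6891 bits.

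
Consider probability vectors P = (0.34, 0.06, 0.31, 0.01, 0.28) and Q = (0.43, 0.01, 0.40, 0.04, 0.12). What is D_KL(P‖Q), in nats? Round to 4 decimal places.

0.1720 nats

D(P‖Q) = Σ p·ln(p/q).
  0.34·ln(0.34/0.43) = -0.07985
  0.06·ln(0.06/0.01) = 0.10751
  0.31·ln(0.31/0.40) = -0.07902
  0.01·ln(0.01/0.04) = -0.01386
  0.28·ln(0.28/0.12) = 0.23724
D(P‖Q) = 0.1720 nats.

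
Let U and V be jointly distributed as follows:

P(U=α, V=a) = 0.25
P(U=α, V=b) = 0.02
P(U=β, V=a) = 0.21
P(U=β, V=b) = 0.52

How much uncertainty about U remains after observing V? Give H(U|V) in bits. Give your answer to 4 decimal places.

Chain rule: H(U|V) = H(U,V) − H(V).
Marginals: p(U) = (0.2700, 0.7300), p(V) = (0.4600, 0.5400).
H(U,V) = 1.5763 bits; H(V) = 0.9954 bits.
H(U|V) = 1.5763 − 0.9954 = 0.5809 bits.

0.5809 bits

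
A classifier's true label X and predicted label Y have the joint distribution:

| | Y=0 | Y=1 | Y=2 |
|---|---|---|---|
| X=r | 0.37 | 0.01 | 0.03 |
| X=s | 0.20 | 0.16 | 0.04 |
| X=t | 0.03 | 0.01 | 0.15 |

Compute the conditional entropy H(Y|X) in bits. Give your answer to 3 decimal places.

0.939 bits

Chain rule: H(Y|X) = H(X,Y) − H(X).
Marginals: p(X) = (0.4100, 0.4000, 0.1900), p(Y) = (0.6000, 0.1800, 0.2200).
H(X,Y) = 2.4508 bits; H(X) = 1.5114 bits.
H(Y|X) = 2.4508 − 1.5114 = 0.939 bits.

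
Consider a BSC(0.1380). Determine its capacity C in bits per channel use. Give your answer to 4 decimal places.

0.4210 bits

Binary symmetric channel: C = 1 − h₂(ε) where h₂ is the binary entropy function.
h₂(0.1380) = −0.1380·log₂0.1380 − 0.8620·log₂0.8620 = 0.5790.
C = 1 − 0.5790 = 0.4210 bits per channel use.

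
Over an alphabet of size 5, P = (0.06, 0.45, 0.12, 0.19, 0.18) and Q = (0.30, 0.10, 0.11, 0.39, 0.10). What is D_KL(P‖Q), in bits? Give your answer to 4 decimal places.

0.8077 bits

D(P‖Q) = Σ p·log₂(p/q).
  0.06·log₂(0.06/0.30) = -0.13932
  0.45·log₂(0.45/0.10) = 0.97647
  0.12·log₂(0.12/0.11) = 0.01506
  0.19·log₂(0.19/0.39) = -0.19712
  0.18·log₂(0.18/0.10) = 0.15264
D(P‖Q) = 0.8077 bits.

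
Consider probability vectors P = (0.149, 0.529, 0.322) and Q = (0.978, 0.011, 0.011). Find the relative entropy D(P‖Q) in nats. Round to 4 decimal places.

D(P‖Q) = Σ p·ln(p/q).
  0.149·ln(0.149/0.978) = -0.28035
  0.529·ln(0.529/0.011) = 2.04887
  0.322·ln(0.322/0.011) = 1.08728
D(P‖Q) = 2.8558 nats.

2.8558 nats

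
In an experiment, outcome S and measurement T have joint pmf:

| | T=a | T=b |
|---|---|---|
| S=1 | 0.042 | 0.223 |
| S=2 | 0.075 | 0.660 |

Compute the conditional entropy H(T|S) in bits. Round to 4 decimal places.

Marginals: p(S) = (0.2650, 0.7350), p(T) = (0.1170, 0.8830).
H(T|S) = Σ p(S) · H(T|S=·).
  S=1: p=0.2650, H(T|S=1) = 0.6307
  S=2: p=0.7350, H(T|S=2) = 0.4754
Weighted sum = 0.5166 bits.

0.5166 bits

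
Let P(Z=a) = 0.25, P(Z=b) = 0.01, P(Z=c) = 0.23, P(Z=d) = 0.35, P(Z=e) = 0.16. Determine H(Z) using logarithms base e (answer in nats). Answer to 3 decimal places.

1.391 nats

H(Z) = −Σ p·ln p.
  −(0.25)·ln(0.25) = 0.3466
  −(0.01)·ln(0.01) = 0.0461
  −(0.23)·ln(0.23) = 0.3380
  −(0.35)·ln(0.35) = 0.3674
  −(0.16)·ln(0.16) = 0.2932
Sum: 0.3466 + 0.0461 + 0.3380 + 0.3674 + 0.2932 = 1.391 nats.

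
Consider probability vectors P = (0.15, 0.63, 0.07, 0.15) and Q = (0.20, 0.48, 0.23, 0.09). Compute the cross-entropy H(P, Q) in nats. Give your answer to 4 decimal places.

1.1679 nats

H(P,Q) = −Σ p·ln q.
  −0.15·ln(0.20) = 0.24142
  −0.63·ln(0.48) = 0.46240
  −0.07·ln(0.23) = 0.10288
  −0.15·ln(0.09) = 0.36119
H(P,Q) = 1.1679 nats.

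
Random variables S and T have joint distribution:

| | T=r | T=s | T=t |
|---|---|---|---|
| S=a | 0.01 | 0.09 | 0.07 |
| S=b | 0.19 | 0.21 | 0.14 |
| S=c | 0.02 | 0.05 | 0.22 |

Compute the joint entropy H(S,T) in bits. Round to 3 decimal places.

2.782 bits

H(S,T) = −Σ p(x,y)·log₂ p(x,y) over all 9 cells.
  cell (a,r): −0.01·log₂0.01 = 0.0664
  cell (a,s): −0.09·log₂0.09 = 0.3127
  cell (a,t): −0.07·log₂0.07 = 0.2686
  cell (b,r): −0.19·log₂0.19 = 0.4552
  cell (b,s): −0.21·log₂0.21 = 0.4728
  cell (b,t): −0.14·log₂0.14 = 0.3971
  cell (c,r): −0.02·log₂0.02 = 0.1129
  cell (c,s): −0.05·log₂0.05 = 0.2161
  cell (c,t): −0.22·log₂0.22 = 0.4806
Sum = 2.782 bits.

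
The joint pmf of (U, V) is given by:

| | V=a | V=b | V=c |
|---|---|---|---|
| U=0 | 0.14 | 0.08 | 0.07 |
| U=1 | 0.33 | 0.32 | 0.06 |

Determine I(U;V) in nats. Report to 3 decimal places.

Marginals: p(U) = (0.2900, 0.7100), p(V) = (0.4700, 0.4000, 0.1300).
I(U;V) = Σ p(x,y)·ln[p(x,y)/(p(x)p(y))].
  (0,a): 0.14·ln(1.0271) = 0.0037
  (0,b): 0.08·ln(0.6897) = -0.0297
  (0,c): 0.07·ln(1.8568) = 0.0433
  (1,a): 0.33·ln(0.9889) = -0.0037
  (1,b): 0.32·ln(1.1268) = 0.0382
  (1,c): 0.06·ln(0.6501) = -0.0258
Sum = 0.026 nats.

0.026 nats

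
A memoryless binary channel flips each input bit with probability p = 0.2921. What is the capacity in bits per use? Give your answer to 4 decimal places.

Binary symmetric channel: C = 1 − h₂(ε) where h₂ is the binary entropy function.
h₂(0.2921) = −0.2921·log₂0.2921 − 0.7079·log₂0.7079 = 0.8714.
C = 1 − 0.8714 = 0.1286 bits per channel use.

0.1286 bits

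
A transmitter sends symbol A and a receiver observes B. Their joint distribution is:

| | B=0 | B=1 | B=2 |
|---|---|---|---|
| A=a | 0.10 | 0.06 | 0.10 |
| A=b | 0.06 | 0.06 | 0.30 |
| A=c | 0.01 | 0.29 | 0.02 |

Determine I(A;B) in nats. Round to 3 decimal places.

0.299 nats

Marginals: p(A) = (0.2600, 0.4200, 0.3200), p(B) = (0.1700, 0.4100, 0.4200).
I(A;B) = Σ p(x,y)·ln[p(x,y)/(p(x)p(y))].
  (a,0): 0.10·ln(2.2624) = 0.0816
  (a,1): 0.06·ln(0.5629) = -0.0345
  (a,2): 0.10·ln(0.9158) = -0.0088
  (b,0): 0.06·ln(0.8403) = -0.0104
  (b,1): 0.06·ln(0.3484) = -0.0633
  (b,2): 0.30·ln(1.7007) = 0.1593
  (c,0): 0.01·ln(0.1838) = -0.0169
  (c,1): 0.29·ln(2.2104) = 0.2300
  (c,2): 0.02·ln(0.1488) = -0.0381
Sum = 0.299 nats.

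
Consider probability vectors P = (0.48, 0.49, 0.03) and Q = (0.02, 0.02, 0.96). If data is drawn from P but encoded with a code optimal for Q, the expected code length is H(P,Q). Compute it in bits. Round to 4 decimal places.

H(P,Q) = −Σ p·log₂ q.
  −0.48·log₂(0.02) = 2.70905
  −0.49·log₂(0.02) = 2.76549
  −0.03·log₂(0.96) = 0.00177
H(P,Q) = 5.4763 bits.

5.4763 bits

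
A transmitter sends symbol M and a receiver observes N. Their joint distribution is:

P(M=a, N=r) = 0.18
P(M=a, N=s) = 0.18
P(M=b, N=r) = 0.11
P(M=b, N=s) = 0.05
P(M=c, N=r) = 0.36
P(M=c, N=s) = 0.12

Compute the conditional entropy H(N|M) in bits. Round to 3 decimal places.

0.893 bits

Chain rule: H(N|M) = H(M,N) − H(M).
Marginals: p(M) = (0.3600, 0.1600, 0.4800), p(N) = (0.6500, 0.3500).
H(M,N) = 2.3547 bits; H(M) = 1.4619 bits.
H(N|M) = 2.3547 − 1.4619 = 0.893 bits.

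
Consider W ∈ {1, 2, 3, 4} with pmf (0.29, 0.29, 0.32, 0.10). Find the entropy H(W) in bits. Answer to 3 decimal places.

1.894 bits

H(W) = −Σ p·log₂ p.
  −(0.29)·log₂(0.29) = 0.5179
  −(0.29)·log₂(0.29) = 0.5179
  −(0.32)·log₂(0.32) = 0.5260
  −(0.10)·log₂(0.10) = 0.3322
Sum: 0.5179 + 0.5179 + 0.5260 + 0.3322 = 1.894 bits.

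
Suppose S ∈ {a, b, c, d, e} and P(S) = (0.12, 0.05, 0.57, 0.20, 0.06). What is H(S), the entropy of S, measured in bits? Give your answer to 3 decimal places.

H(S) = −Σ p·log₂ p.
  −(0.12)·log₂(0.12) = 0.3671
  −(0.05)·log₂(0.05) = 0.2161
  −(0.57)·log₂(0.57) = 0.4623
  −(0.20)·log₂(0.20) = 0.4644
  −(0.06)·log₂(0.06) = 0.2435
Sum: 0.3671 + 0.2161 + 0.4623 + 0.4644 + 0.2435 = 1.753 bits.

1.753 bits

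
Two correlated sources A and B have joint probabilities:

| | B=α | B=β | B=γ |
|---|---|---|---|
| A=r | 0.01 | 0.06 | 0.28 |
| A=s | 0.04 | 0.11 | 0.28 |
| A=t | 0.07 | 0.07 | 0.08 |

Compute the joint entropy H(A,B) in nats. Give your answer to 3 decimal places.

H(A,B) = −Σ p(x,y)·ln p(x,y) over all 9 cells.
  cell (r,α): −0.01·ln0.01 = 0.0461
  cell (r,β): −0.06·ln0.06 = 0.1688
  cell (r,γ): −0.28·ln0.28 = 0.3564
  cell (s,α): −0.04·ln0.04 = 0.1288
  cell (s,β): −0.11·ln0.11 = 0.2428
  cell (s,γ): −0.28·ln0.28 = 0.3564
  cell (t,α): −0.07·ln0.07 = 0.1861
  cell (t,β): −0.07·ln0.07 = 0.1861
  cell (t,γ): −0.08·ln0.08 = 0.2021
Sum = 1.874 nats.

1.874 nats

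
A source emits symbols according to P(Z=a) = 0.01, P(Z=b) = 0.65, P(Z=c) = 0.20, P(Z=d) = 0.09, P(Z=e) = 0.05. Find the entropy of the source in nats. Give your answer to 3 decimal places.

H(Z) = −Σ p·ln p.
  −(0.01)·ln(0.01) = 0.0461
  −(0.65)·ln(0.65) = 0.2800
  −(0.20)·ln(0.20) = 0.3219
  −(0.09)·ln(0.09) = 0.2167
  −(0.05)·ln(0.05) = 0.1498
Sum: 0.0461 + 0.2800 + 0.3219 + 0.2167 + 0.1498 = 1.014 nats.

1.014 nats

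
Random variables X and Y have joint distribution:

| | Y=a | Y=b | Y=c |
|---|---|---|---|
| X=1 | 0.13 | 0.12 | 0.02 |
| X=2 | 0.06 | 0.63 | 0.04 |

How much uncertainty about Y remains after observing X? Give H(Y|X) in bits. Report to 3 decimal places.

0.870 bits

Marginals: p(X) = (0.2700, 0.7300), p(Y) = (0.1900, 0.7500, 0.0600).
H(Y|X) = Σ p(X) · H(Y|X=·).
  X=1: p=0.2700, H(Y|X=1) = 1.3058
  X=2: p=0.7300, H(Y|X=2) = 0.7093
Weighted sum = 0.870 bits.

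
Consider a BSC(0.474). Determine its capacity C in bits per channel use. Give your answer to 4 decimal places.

Binary symmetric channel: C = 1 − h₂(ε) where h₂ is the binary entropy function.
h₂(0.474) = −0.474·log₂0.474 − 0.526·log₂0.526 = 0.9980.
C = 1 − 0.9980 = 0.0020 bits per channel use.

0.0020 bits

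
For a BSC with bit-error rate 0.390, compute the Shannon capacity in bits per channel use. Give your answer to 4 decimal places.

0.0352 bits

Binary symmetric channel: C = 1 − h₂(ε) where h₂ is the binary entropy function.
h₂(0.390) = −0.390·log₂0.390 − 0.610·log₂0.610 = 0.9648.
C = 1 − 0.9648 = 0.0352 bits per channel use.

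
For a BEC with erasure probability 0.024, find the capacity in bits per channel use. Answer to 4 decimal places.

Binary erasure channel: capacity C = 1 − ε.
C = 1 − 0.024 = 0.9760 bits per channel use.

0.9760 bits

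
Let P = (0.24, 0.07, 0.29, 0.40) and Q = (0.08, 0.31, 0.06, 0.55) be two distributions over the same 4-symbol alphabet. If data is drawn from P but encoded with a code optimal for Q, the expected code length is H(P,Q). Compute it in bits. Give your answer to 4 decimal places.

2.5149 bits

H(P,Q) = −Σ p·log₂ q.
  −0.24·log₂(0.08) = 0.87453
  −0.07·log₂(0.31) = 0.11828
  −0.29·log₂(0.06) = 1.17708
  −0.40·log₂(0.55) = 0.34500
H(P,Q) = 2.5149 bits.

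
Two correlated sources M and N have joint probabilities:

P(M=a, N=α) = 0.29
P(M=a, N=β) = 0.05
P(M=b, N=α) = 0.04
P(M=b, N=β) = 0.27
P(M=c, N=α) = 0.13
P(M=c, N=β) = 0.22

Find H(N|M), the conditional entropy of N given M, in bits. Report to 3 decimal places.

Marginals: p(M) = (0.3400, 0.3100, 0.3500), p(N) = (0.4600, 0.5400).
H(N|M) = Σ p(M) · H(N|M=·).
  M=a: p=0.3400, H(N|M=a) = 0.6024
  M=b: p=0.3100, H(N|M=b) = 0.5548
  M=c: p=0.3500, H(N|M=c) = 0.9518
Weighted sum = 0.710 bits.

0.710 bits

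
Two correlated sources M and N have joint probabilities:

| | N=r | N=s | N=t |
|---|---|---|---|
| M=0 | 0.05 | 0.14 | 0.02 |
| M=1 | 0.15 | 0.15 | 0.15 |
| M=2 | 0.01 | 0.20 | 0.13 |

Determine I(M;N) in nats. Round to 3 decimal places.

Marginals: p(M) = (0.2100, 0.4500, 0.3400), p(N) = (0.2100, 0.4900, 0.3000).
I(M;N) = Σ p(x,y)·ln[p(x,y)/(p(x)p(y))].
  (0,r): 0.05·ln(1.1338) = 0.0063
  (0,s): 0.14·ln(1.3605) = 0.0431
  (0,t): 0.02·ln(0.3175) = -0.0229
  (1,r): 0.15·ln(1.5873) = 0.0693
  (1,s): 0.15·ln(0.6803) = -0.0578
  (1,t): 0.15·ln(1.1111) = 0.0158
  (2,r): 0.01·ln(0.1401) = -0.0197
  (2,s): 0.20·ln(1.2005) = 0.0365
  (2,t): 0.13·ln(1.2745) = 0.0315
Sum = 0.102 nats.

0.102 nats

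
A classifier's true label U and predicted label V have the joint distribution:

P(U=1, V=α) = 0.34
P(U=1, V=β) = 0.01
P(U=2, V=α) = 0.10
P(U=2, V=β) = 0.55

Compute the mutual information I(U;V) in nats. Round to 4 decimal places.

0.3615 nats

Marginals: p(U) = (0.3500, 0.6500), p(V) = (0.4400, 0.5600).
I(U;V) = Σ p(x,y)·ln[p(x,y)/(p(x)p(y))].
  (1,α): 0.34·ln(2.2078) = 0.26928
  (1,β): 0.01·ln(0.0510) = -0.02976
  (2,α): 0.10·ln(0.3497) = -0.10508
  (2,β): 0.55·ln(1.5110) = 0.22702
Sum = 0.3615 nats.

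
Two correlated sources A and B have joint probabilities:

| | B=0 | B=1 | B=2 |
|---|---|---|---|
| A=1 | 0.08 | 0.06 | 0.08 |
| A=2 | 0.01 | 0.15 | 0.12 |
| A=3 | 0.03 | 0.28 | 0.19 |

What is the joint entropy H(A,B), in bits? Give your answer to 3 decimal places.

H(A,B) = −Σ p(x,y)·log₂ p(x,y) over all 9 cells.
  cell (1,0): −0.08·log₂0.08 = 0.2915
  cell (1,1): −0.06·log₂0.06 = 0.2435
  cell (1,2): −0.08·log₂0.08 = 0.2915
  cell (2,0): −0.01·log₂0.01 = 0.0664
  cell (2,1): −0.15·log₂0.15 = 0.4105
  cell (2,2): −0.12·log₂0.12 = 0.3671
  cell (3,0): −0.03·log₂0.03 = 0.1518
  cell (3,1): −0.28·log₂0.28 = 0.5142
  cell (3,2): −0.19·log₂0.19 = 0.4552
Sum = 2.792 bits.

2.792 bits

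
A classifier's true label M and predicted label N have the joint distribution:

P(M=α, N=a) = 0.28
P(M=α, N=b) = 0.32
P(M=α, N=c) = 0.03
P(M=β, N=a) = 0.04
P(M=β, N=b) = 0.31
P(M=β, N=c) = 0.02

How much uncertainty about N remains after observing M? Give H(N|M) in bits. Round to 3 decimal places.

1.064 bits

Chain rule: H(N|M) = H(M,N) − H(M).
Marginals: p(M) = (0.6300, 0.3700), p(N) = (0.3200, 0.6300, 0.0500).
H(M,N) = 2.0144 bits; H(M) = 0.9507 bits.
H(N|M) = 2.0144 − 0.9507 = 1.064 bits.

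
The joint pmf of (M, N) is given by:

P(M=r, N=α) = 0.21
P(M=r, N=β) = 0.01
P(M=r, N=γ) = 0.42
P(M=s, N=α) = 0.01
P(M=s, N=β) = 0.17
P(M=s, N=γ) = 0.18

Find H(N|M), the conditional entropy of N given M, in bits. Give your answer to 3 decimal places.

1.069 bits

Marginals: p(M) = (0.6400, 0.3600), p(N) = (0.2200, 0.1800, 0.6000).
H(N|M) = Σ p(M) · H(N|M=·).
  M=r: p=0.6400, H(N|M=r) = 1.0201
  M=s: p=0.3600, H(N|M=s) = 1.1548
Weighted sum = 1.069 bits.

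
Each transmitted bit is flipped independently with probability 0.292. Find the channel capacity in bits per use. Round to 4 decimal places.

0.1287 bits

Binary symmetric channel: C = 1 − h₂(ε) where h₂ is the binary entropy function.
h₂(0.292) = −0.292·log₂0.292 − 0.708·log₂0.708 = 0.8713.
C = 1 − 0.8713 = 0.1287 bits per channel use.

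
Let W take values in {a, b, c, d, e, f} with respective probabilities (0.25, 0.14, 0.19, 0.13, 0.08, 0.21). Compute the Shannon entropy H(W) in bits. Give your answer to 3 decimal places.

2.499 bits

H(W) = −Σ p·log₂ p.
  −(0.25)·log₂(0.25) = 0.5000
  −(0.14)·log₂(0.14) = 0.3971
  −(0.19)·log₂(0.19) = 0.4552
  −(0.13)·log₂(0.13) = 0.3826
  −(0.08)·log₂(0.08) = 0.2915
  −(0.21)·log₂(0.21) = 0.4728
Sum: 0.5000 + 0.3971 + 0.4552 + 0.3826 + 0.2915 + 0.4728 = 2.499 bits.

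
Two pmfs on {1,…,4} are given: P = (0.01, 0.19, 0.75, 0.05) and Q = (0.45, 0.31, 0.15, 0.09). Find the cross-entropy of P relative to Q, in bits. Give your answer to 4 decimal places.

H(P,Q) = −Σ p·log₂ q.
  −0.01·log₂(0.45) = 0.01152
  −0.19·log₂(0.31) = 0.32104
  −0.75·log₂(0.15) = 2.05272
  −0.05·log₂(0.09) = 0.17370
H(P,Q) = 2.5590 bits.

2.5590 bits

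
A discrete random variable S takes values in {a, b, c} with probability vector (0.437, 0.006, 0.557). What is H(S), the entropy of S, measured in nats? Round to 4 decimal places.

0.7184 nats

H(S) = −Σ p·ln p.
  −(0.437)·ln(0.437) = 0.36176
  −(0.006)·ln(0.006) = 0.03070
  −(0.557)·ln(0.557) = 0.32595
Sum: 0.36176 + 0.03070 + 0.32595 = 0.7184 nats.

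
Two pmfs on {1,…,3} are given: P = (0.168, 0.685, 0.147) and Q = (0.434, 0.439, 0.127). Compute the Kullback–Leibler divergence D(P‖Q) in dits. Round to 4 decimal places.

0.0725 dits

D(P‖Q) = Σ p·log₁₀(p/q).
  0.168·log₁₀(0.168/0.434) = -0.06925
  0.685·log₁₀(0.685/0.439) = 0.13236
  0.147·log₁₀(0.147/0.127) = 0.00934
D(P‖Q) = 0.0725 dits.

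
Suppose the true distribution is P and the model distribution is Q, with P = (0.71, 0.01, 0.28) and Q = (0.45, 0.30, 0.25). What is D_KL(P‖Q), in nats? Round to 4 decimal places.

0.3215 nats

D(P‖Q) = Σ p·ln(p/q).
  0.71·ln(0.71/0.45) = 0.32377
  0.01·ln(0.01/0.30) = -0.03401
  0.28·ln(0.28/0.25) = 0.03173
D(P‖Q) = 0.3215 nats.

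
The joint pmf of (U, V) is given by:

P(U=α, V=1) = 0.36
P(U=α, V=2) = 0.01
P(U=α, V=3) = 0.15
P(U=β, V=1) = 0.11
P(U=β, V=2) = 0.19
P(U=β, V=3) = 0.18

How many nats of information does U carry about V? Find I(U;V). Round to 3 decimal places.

Marginals: p(U) = (0.5200, 0.4800), p(V) = (0.4700, 0.2000, 0.3300).
I(U;V) = Σ p(x,y)·ln[p(x,y)/(p(x)p(y))].
  (α,1): 0.36·ln(1.4730) = 0.1394
  (α,2): 0.01·ln(0.0962) = -0.0234
  (α,3): 0.15·ln(0.8741) = -0.0202
  (β,1): 0.11·ln(0.4876) = -0.0790
  (β,2): 0.19·ln(1.9792) = 0.1297
  (β,3): 0.18·ln(1.1364) = 0.0230
Sum = 0.170 nats.

0.170 nats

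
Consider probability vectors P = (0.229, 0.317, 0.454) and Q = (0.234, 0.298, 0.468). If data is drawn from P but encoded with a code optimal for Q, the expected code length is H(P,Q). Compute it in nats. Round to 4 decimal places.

1.0611 nats

H(P,Q) = −Σ p·ln q.
  −0.229·ln(0.234) = 0.33261
  −0.317·ln(0.298) = 0.38378
  −0.454·ln(0.468) = 0.34472
H(P,Q) = 1.0611 nats.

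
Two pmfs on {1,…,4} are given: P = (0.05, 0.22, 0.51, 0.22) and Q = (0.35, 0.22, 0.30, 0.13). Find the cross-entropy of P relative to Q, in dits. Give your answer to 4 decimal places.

0.6291 dits

H(P,Q) = −Σ p·log₁₀ q.
  −0.05·log₁₀(0.35) = 0.02280
  −0.22·log₁₀(0.22) = 0.14467
  −0.51·log₁₀(0.30) = 0.26667
  −0.22·log₁₀(0.13) = 0.19493
H(P,Q) = 0.6291 dits.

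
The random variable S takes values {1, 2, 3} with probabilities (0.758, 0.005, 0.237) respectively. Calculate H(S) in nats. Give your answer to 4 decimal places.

H(S) = −Σ p·ln p.
  −(0.758)·ln(0.758) = 0.21002
  −(0.005)·ln(0.005) = 0.02649
  −(0.237)·ln(0.237) = 0.34121
Sum: 0.21002 + 0.02649 + 0.34121 = 0.5777 nats.

0.5777 nats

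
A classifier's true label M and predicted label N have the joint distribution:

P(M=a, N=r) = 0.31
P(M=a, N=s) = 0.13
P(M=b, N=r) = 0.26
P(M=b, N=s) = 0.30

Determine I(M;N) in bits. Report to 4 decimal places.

0.0426 bits

Marginals: p(M) = (0.4400, 0.5600), p(N) = (0.5700, 0.4300).
I(M;N) = Σ p(x,y)·log₂[p(x,y)/(p(x)p(y))].
  (a,r): 0.31·log₂(1.2360) = 0.09478
  (a,s): 0.13·log₂(0.6871) = -0.07038
  (b,r): 0.26·log₂(0.8145) = -0.07695
  (b,s): 0.30·log₂(1.2458) = 0.09514
Sum = 0.0426 bits.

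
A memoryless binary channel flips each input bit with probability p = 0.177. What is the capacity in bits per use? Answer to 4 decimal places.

Binary symmetric channel: C = 1 − h₂(ε) where h₂ is the binary entropy function.
h₂(0.177) = −0.177·log₂0.177 − 0.823·log₂0.823 = 0.6735.
C = 1 − 0.6735 = 0.3265 bits per channel use.

0.3265 bits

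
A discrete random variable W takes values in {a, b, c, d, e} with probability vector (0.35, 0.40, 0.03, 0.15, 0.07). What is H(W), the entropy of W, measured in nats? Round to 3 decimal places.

H(W) = −Σ p·ln p.
  −(0.35)·ln(0.35) = 0.3674
  −(0.40)·ln(0.40) = 0.3665
  −(0.03)·ln(0.03) = 0.1052
  −(0.15)·ln(0.15) = 0.2846
  −(0.07)·ln(0.07) = 0.1861
Sum: 0.3674 + 0.3665 + 0.1052 + 0.2846 + 0.1861 = 1.310 nats.

1.310 nats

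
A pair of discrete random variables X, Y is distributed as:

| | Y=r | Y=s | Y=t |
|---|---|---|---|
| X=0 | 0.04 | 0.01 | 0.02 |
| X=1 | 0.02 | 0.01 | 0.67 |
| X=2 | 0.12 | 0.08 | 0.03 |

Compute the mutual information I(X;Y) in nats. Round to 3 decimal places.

Marginals: p(X) = (0.0700, 0.7000, 0.2300), p(Y) = (0.1800, 0.1000, 0.7200).
I(X;Y) = H(X) + H(Y) − H(X,Y).
H(X) = 0.7738, H(Y) = 0.7754, H(X,Y) = 1.2073.
I(X;Y) = 0.7738 + 0.7754 − 1.2073 = 0.342 nats.

0.342 nats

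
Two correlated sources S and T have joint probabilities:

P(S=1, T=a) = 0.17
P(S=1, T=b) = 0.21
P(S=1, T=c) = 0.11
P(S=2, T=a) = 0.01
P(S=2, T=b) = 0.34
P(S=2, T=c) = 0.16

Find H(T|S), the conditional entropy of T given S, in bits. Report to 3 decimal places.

Marginals: p(S) = (0.4900, 0.5100), p(T) = (0.1800, 0.5500, 0.2700).
H(T|S) = Σ p(S) · H(T|S=·).
  S=1: p=0.4900, H(T|S=1) = 1.5376
  S=2: p=0.5100, H(T|S=2) = 1.0259
Weighted sum = 1.277 bits.

1.277 bits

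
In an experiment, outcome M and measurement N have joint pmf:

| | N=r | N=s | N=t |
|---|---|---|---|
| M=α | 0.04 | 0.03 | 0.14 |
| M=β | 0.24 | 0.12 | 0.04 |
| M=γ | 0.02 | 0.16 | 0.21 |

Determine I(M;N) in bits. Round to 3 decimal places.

0.316 bits

Marginals: p(M) = (0.2100, 0.4000, 0.3900), p(N) = (0.3000, 0.3100, 0.3900).
I(M;N) = Σ p(x,y)·log₂[p(x,y)/(p(x)p(y))].
  (α,r): 0.04·log₂(0.6349) = -0.0262
  (α,s): 0.03·log₂(0.4608) = -0.0335
  (α,t): 0.14·log₂(1.7094) = 0.1083
  (β,r): 0.24·log₂(2.0000) = 0.2400
  (β,s): 0.12·log₂(0.9677) = -0.0057
  (β,t): 0.04·log₂(0.2564) = -0.0785
  (γ,r): 0.02·log₂(0.1709) = -0.0510
  (γ,s): 0.16·log₂(1.3234) = 0.0647
  (γ,t): 0.21·log₂(1.3807) = 0.0977
Sum = 0.316 bits.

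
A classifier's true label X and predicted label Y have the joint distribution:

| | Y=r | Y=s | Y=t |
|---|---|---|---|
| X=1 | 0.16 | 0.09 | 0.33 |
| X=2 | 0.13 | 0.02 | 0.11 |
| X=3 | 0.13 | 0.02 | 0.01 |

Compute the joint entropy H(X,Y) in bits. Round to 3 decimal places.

H(X,Y) = −Σ p(x,y)·log₂ p(x,y) over all 9 cells.
  cell (1,r): −0.16·log₂0.16 = 0.4230
  cell (1,s): −0.09·log₂0.09 = 0.3127
  cell (1,t): −0.33·log₂0.33 = 0.5278
  cell (2,r): −0.13·log₂0.13 = 0.3826
  cell (2,s): −0.02·log₂0.02 = 0.1129
  cell (2,t): −0.11·log₂0.11 = 0.3503
  cell (3,r): −0.13·log₂0.13 = 0.3826
  cell (3,s): −0.02·log₂0.02 = 0.1129
  cell (3,t): −0.01·log₂0.01 = 0.0664
Sum = 2.671 bits.

2.671 bits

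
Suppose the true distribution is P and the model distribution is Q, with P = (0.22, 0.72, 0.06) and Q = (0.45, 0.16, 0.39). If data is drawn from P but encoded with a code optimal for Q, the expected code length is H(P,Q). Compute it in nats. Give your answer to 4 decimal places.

H(P,Q) = −Σ p·ln q.
  −0.22·ln(0.45) = 0.17567
  −0.72·ln(0.16) = 1.31946
  −0.06·ln(0.39) = 0.05650
H(P,Q) = 1.5516 nats.

1.5516 nats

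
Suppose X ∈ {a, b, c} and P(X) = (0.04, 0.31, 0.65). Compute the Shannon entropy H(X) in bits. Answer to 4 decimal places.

H(X) = −Σ p·log₂ p.
  −(0.04)·log₂(0.04) = 0.18575
  −(0.31)·log₂(0.31) = 0.52379
  −(0.65)·log₂(0.65) = 0.40397
Sum: 0.18575 + 0.52379 + 0.40397 = 1.1135 bits.

1.1135 bits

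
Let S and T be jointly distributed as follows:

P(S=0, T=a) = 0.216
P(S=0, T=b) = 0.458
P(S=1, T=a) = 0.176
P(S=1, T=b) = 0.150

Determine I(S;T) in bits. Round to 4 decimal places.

Marginals: p(S) = (0.6740, 0.3260), p(T) = (0.3920, 0.6080).
I(S;T) = Σ p(x,y)·log₂[p(x,y)/(p(x)p(y))].
  (0,a): 0.216·log₂(0.8175) = -0.06278
  (0,b): 0.458·log₂(1.1176) = 0.07349
  (1,a): 0.176·log₂(1.3772) = 0.08127
  (1,b): 0.150·log₂(0.7568) = -0.06031
Sum = 0.0317 bits.

0.0317 bits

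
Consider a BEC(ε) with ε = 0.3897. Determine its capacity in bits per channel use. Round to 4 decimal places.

0.6103 bits

Binary erasure channel: capacity C = 1 − ε.
C = 1 − 0.3897 = 0.6103 bits per channel use.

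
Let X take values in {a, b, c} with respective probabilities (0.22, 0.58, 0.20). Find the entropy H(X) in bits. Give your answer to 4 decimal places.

H(X) = −Σ p·log₂ p.
  −(0.22)·log₂(0.22) = 0.48057
  −(0.58)·log₂(0.58) = 0.45581
  −(0.20)·log₂(0.20) = 0.46439
Sum: 0.48057 + 0.45581 + 0.46439 = 1.4008 bits.

1.4008 bits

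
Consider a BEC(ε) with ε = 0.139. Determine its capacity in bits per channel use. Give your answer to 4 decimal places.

0.8610 bits

Binary erasure channel: capacity C = 1 − ε.
C = 1 − 0.139 = 0.8610 bits per channel use.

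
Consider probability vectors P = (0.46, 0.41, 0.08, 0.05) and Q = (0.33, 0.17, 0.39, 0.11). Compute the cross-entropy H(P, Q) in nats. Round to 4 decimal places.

H(P,Q) = −Σ p·ln q.
  −0.46·ln(0.33) = 0.50998
  −0.41·ln(0.17) = 0.72650
  −0.08·ln(0.39) = 0.07533
  −0.05·ln(0.11) = 0.11036
H(P,Q) = 1.4222 nats.

1.4222 nats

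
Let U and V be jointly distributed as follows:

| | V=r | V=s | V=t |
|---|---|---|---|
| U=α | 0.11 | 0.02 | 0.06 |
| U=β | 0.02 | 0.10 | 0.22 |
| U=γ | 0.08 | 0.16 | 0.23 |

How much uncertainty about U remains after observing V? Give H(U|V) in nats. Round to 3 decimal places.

Marginals: p(U) = (0.1900, 0.3400, 0.4700), p(V) = (0.2100, 0.2800, 0.5100).
H(U|V) = Σ p(V) · H(U|V=·).
  V=r: p=0.2100, H(U|V=r) = 0.9303
  V=s: p=0.2800, H(U|V=s) = 0.8760
  V=t: p=0.5100, H(U|V=t) = 0.9736
Weighted sum = 0.937 nats.

0.937 nats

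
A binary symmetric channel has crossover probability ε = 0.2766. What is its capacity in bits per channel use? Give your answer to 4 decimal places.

0.1492 bits

Binary symmetric channel: C = 1 − h₂(ε) where h₂ is the binary entropy function.
h₂(0.2766) = −0.2766·log₂0.2766 − 0.7234·log₂0.7234 = 0.8508.
C = 1 − 0.8508 = 0.1492 bits per channel use.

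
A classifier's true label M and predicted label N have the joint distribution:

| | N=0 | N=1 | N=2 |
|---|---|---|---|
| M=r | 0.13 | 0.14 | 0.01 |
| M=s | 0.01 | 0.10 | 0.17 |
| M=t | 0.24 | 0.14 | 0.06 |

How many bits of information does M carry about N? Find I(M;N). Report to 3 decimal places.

Marginals: p(M) = (0.2800, 0.2800, 0.4400), p(N) = (0.3800, 0.3800, 0.2400).
I(M;N) = H(M) + H(N) − H(M,N).
H(M) = 1.5496, H(N) = 1.5550, H(M,N) = 2.8142.
I(M;N) = 1.5496 + 1.5550 − 2.8142 = 0.290 bits.

0.290 bits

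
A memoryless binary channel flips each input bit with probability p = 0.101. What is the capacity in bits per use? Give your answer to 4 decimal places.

0.5278 bits

Binary symmetric channel: C = 1 − h₂(ε) where h₂ is the binary entropy function.
h₂(0.101) = −0.101·log₂0.101 − 0.899·log₂0.899 = 0.4722.
C = 1 − 0.4722 = 0.5278 bits per channel use.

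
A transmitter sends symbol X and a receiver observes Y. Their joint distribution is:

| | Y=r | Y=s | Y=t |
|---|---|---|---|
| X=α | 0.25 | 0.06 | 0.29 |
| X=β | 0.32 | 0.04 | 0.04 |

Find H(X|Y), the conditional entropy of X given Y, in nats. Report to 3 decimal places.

Marginals: p(X) = (0.6000, 0.4000), p(Y) = (0.5700, 0.1000, 0.3300).
H(X|Y) = Σ p(Y) · H(X|Y=·).
  Y=r: p=0.5700, H(X|Y=r) = 0.6856
  Y=s: p=0.1000, H(X|Y=s) = 0.6730
  Y=t: p=0.3300, H(X|Y=t) = 0.3693
Weighted sum = 0.580 nats.

0.580 nats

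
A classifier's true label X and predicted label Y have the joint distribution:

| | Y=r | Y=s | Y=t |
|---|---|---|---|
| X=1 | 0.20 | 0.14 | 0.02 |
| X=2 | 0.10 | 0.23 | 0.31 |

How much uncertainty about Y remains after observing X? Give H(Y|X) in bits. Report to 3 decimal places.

Marginals: p(X) = (0.3600, 0.6400), p(Y) = (0.3000, 0.3700, 0.3300).
H(Y|X) = Σ p(X) · H(Y|X=·).
  X=1: p=0.3600, H(Y|X=1) = 1.2327
  X=2: p=0.6400, H(Y|X=2) = 1.4556
Weighted sum = 1.375 bits.

1.375 bits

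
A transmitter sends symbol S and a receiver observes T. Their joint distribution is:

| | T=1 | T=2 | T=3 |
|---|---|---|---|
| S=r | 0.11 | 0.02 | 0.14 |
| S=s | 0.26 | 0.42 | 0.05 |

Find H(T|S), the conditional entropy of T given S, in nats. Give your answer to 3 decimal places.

0.877 nats

Marginals: p(S) = (0.2700, 0.7300), p(T) = (0.3700, 0.4400, 0.1900).
H(T|S) = Σ p(S) · H(T|S=·).
  S=r: p=0.2700, H(T|S=r) = 0.8992
  S=s: p=0.7300, H(T|S=s) = 0.8694
Weighted sum = 0.877 nats.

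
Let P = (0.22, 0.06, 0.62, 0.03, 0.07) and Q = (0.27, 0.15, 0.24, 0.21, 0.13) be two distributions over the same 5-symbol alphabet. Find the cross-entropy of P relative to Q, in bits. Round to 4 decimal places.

H(P,Q) = −Σ p·log₂ q.
  −0.22·log₂(0.27) = 0.41557
  −0.06·log₂(0.15) = 0.16422
  −0.62·log₂(0.24) = 1.27651
  −0.03·log₂(0.21) = 0.06755
  −0.07·log₂(0.13) = 0.20604
H(P,Q) = 2.1299 bits.

2.1299 bits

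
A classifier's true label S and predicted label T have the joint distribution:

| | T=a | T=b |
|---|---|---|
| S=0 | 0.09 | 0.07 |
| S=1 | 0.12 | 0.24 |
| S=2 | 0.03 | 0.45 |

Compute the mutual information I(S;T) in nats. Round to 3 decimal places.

Marginals: p(S) = (0.1600, 0.3600, 0.4800), p(T) = (0.2400, 0.7600).
I(S;T) = H(S) + H(T) − H(S,T).
H(S) = 1.0133, H(T) = 0.5511, H(S,T) = 1.4643.
I(S;T) = 1.0133 + 0.5511 − 1.4643 = 0.100 nats.

0.100 nats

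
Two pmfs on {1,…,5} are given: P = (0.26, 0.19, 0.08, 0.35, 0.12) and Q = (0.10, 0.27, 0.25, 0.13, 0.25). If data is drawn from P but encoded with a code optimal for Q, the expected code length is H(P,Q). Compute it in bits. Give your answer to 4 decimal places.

H(P,Q) = −Σ p·log₂ q.
  −0.26·log₂(0.10) = 0.86370
  −0.19·log₂(0.27) = 0.35890
  −0.08·log₂(0.25) = 0.16000
  −0.35·log₂(0.13) = 1.03020
  −0.12·log₂(0.25) = 0.24000
H(P,Q) = 2.6528 bits.

2.6528 bits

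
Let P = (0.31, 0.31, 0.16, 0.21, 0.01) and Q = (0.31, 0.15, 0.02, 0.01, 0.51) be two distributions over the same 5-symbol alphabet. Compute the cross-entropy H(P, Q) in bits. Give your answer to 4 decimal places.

H(P,Q) = −Σ p·log₂ q.
  −0.31·log₂(0.31) = 0.52379
  −0.31·log₂(0.15) = 0.84846
  −0.16·log₂(0.02) = 0.90302
  −0.21·log₂(0.01) = 1.39521
  −0.01·log₂(0.51) = 0.00971
H(P,Q) = 3.6802 bits.

3.6802 bits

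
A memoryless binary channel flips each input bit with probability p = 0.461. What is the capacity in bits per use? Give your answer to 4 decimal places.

Binary symmetric channel: C = 1 − h₂(ε) where h₂ is the binary entropy function.
h₂(0.461) = −0.461·log₂0.461 − 0.539·log₂0.539 = 0.9956.
C = 1 − 0.9956 = 0.0044 bits per channel use.

0.0044 bits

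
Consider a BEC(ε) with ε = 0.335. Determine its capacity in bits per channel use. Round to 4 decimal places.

0.6650 bits

Binary erasure channel: capacity C = 1 − ε.
C = 1 − 0.335 = 0.6650 bits per channel use.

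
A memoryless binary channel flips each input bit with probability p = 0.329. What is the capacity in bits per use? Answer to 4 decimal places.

0.0861 bits

Binary symmetric channel: C = 1 − h₂(ε) where h₂ is the binary entropy function.
h₂(0.329) = −0.329·log₂0.329 − 0.671·log₂0.671 = 0.9139.
C = 1 − 0.9139 = 0.0861 bits per channel use.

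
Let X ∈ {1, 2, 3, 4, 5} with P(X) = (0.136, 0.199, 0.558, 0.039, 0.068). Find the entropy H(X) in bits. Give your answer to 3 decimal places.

1.771 bits

H(X) = −Σ p·log₂ p.
  −(0.136)·log₂(0.136) = 0.3915
  −(0.199)·log₂(0.199) = 0.4635
  −(0.558)·log₂(0.558) = 0.4696
  −(0.039)·log₂(0.039) = 0.1825
  −(0.068)·log₂(0.068) = 0.2637
Sum: 0.3915 + 0.4635 + 0.4696 + 0.1825 + 0.2637 = 1.771 bits.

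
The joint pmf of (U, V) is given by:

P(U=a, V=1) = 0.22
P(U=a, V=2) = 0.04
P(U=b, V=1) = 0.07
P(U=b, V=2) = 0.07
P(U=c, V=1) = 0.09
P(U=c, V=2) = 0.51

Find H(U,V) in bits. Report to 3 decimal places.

H(U,V) = −Σ p(x,y)·log₂ p(x,y) over all 6 cells.
  cell (a,1): −0.22·log₂0.22 = 0.4806
  cell (a,2): −0.04·log₂0.04 = 0.1858
  cell (b,1): −0.07·log₂0.07 = 0.2686
  cell (b,2): −0.07·log₂0.07 = 0.2686
  cell (c,1): −0.09·log₂0.09 = 0.3127
  cell (c,2): −0.51·log₂0.51 = 0.4954
Sum = 2.012 bits.

2.012 bits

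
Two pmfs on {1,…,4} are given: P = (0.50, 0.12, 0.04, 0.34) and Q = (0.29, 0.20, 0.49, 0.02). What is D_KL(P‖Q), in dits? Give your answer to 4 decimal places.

0.4665 dits

D(P‖Q) = Σ p·log₁₀(p/q).
  0.50·log₁₀(0.50/0.29) = 0.11829
  0.12·log₁₀(0.12/0.20) = -0.02662
  0.04·log₁₀(0.04/0.49) = -0.04353
  0.34·log₁₀(0.34/0.02) = 0.41835
D(P‖Q) = 0.4665 dits.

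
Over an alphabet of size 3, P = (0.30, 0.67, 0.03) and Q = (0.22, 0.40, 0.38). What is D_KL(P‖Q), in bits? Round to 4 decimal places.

0.5229 bits

D(P‖Q) = Σ p·log₂(p/q).
  0.30·log₂(0.30/0.22) = 0.13424
  0.67·log₂(0.67/0.40) = 0.49859
  0.03·log₂(0.03/0.38) = -0.10989
D(P‖Q) = 0.5229 bits.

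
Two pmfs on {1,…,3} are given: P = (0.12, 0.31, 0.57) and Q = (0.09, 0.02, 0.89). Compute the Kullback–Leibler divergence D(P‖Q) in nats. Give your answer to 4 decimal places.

D(P‖Q) = Σ p·ln(p/q).
  0.12·ln(0.12/0.09) = 0.03452
  0.31·ln(0.31/0.02) = 0.84966
  0.57·ln(0.57/0.89) = -0.25398
D(P‖Q) = 0.6302 nats.

0.6302 nats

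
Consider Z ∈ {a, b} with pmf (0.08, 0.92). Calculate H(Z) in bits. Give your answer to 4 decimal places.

0.4022 bits

H(Z) = −Σ p·log₂ p.
  −(0.08)·log₂(0.08) = 0.29151
  −(0.92)·log₂(0.92) = 0.11067
Sum: 0.29151 + 0.11067 = 0.4022 bits.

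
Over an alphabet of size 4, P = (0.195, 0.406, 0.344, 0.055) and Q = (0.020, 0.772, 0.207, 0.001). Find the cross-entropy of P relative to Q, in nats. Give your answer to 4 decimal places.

1.7896 nats

H(P,Q) = −Σ p·ln q.
  −0.195·ln(0.020) = 0.76284
  −0.406·ln(0.772) = 0.10506
  −0.344·ln(0.207) = 0.54181
  −0.055·ln(0.001) = 0.37993
H(P,Q) = 1.7896 nats.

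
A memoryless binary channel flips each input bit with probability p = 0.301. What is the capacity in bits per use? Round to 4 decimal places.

0.1175 bits

Binary symmetric channel: C = 1 − h₂(ε) where h₂ is the binary entropy function.
h₂(0.301) = −0.301·log₂0.301 − 0.699·log₂0.699 = 0.8825.
C = 1 − 0.8825 = 0.1175 bits per channel use.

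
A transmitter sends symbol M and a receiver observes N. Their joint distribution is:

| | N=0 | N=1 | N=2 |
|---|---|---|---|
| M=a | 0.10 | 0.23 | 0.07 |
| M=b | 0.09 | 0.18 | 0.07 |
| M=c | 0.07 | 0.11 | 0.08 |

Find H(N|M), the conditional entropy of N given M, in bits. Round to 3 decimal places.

1.462 bits

Chain rule: H(N|M) = H(M,N) − H(M).
Marginals: p(M) = (0.4000, 0.3400, 0.2600), p(N) = (0.2600, 0.5200, 0.2200).
H(M,N) = 3.0253 bits; H(M) = 1.5632 bits.
H(N|M) = 3.0253 − 1.5632 = 1.462 bits.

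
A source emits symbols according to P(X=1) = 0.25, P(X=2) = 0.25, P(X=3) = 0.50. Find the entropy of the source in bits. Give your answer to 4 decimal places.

H(X) = −Σ p·log₂ p.
  −(0.25)·log₂(0.25) = 0.50000
  −(0.25)·log₂(0.25) = 0.50000
  −(0.50)·log₂(0.50) = 0.50000
Sum: 0.50000 + 0.50000 + 0.50000 = 1.5000 bits.

1.5000 bits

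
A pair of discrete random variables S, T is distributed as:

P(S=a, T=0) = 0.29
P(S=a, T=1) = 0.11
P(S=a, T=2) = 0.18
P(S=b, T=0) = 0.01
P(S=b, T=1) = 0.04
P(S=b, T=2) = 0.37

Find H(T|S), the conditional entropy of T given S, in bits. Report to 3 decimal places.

Marginals: p(S) = (0.5800, 0.4200), p(T) = (0.3000, 0.1500, 0.5500).
H(T|S) = Σ p(S) · H(T|S=·).
  S=a: p=0.5800, H(T|S=a) = 1.4788
  S=b: p=0.4200, H(T|S=b) = 0.6126
Weighted sum = 1.115 bits.

1.115 bits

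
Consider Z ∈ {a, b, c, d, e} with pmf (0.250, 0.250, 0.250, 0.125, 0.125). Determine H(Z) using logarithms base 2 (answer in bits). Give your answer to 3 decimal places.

H(Z) = −Σ p·log₂ p.
  −(0.250)·log₂(0.250) = 0.5000
  −(0.250)·log₂(0.250) = 0.5000
  −(0.250)·log₂(0.250) = 0.5000
  −(0.125)·log₂(0.125) = 0.3750
  −(0.125)·log₂(0.125) = 0.3750
Sum: 0.5000 + 0.5000 + 0.5000 + 0.3750 + 0.3750 = 2.250 bits.

2.250 bits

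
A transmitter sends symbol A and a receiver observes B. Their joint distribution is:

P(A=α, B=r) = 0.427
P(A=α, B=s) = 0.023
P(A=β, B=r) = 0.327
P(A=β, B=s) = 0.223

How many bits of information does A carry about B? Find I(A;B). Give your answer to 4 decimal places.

0.1382 bits

Marginals: p(A) = (0.4500, 0.5500), p(B) = (0.7540, 0.2460).
I(A;B) = H(A) + H(B) − H(A,B).
H(A) = 0.9928, H(B) = 0.8049, H(A,B) = 1.6595.
I(A;B) = 0.9928 + 0.8049 − 1.6595 = 0.1382 bits.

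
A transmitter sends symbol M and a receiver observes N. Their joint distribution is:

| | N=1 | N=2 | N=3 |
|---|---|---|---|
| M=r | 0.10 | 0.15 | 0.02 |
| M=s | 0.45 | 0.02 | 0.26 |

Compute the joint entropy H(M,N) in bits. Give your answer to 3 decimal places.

H(M,N) = −Σ p(x,y)·log₂ p(x,y) over all 6 cells.
  cell (r,1): −0.10·log₂0.10 = 0.3322
  cell (r,2): −0.15·log₂0.15 = 0.4105
  cell (r,3): −0.02·log₂0.02 = 0.1129
  cell (s,1): −0.45·log₂0.45 = 0.5184
  cell (s,2): −0.02·log₂0.02 = 0.1129
  cell (s,3): −0.26·log₂0.26 = 0.5053
Sum = 1.992 bits.

1.992 bits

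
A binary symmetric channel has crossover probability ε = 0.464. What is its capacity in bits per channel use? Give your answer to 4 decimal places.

0.0037 bits

Binary symmetric channel: C = 1 − h₂(ε) where h₂ is the binary entropy function.
h₂(0.464) = −0.464·log₂0.464 − 0.536·log₂0.536 = 0.9963.
C = 1 − 0.9963 = 0.0037 bits per channel use.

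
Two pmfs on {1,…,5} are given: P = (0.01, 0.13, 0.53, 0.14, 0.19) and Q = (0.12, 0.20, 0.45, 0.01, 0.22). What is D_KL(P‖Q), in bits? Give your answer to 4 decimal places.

D(P‖Q) = Σ p·log₂(p/q).
  0.01·log₂(0.01/0.12) = -0.03585
  0.13·log₂(0.13/0.20) = -0.08079
  0.53·log₂(0.53/0.45) = 0.12512
  0.14·log₂(0.14/0.01) = 0.53303
  0.19·log₂(0.19/0.22) = -0.04019
D(P‖Q) = 0.5013 bits.

0.5013 bits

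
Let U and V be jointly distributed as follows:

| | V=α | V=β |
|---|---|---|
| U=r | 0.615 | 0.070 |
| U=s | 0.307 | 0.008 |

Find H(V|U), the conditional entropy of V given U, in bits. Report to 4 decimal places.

Marginals: p(U) = (0.6850, 0.3150), p(V) = (0.9220, 0.0780).
H(V|U) = Σ p(U) · H(V|U=·).
  U=r: p=0.6850, H(V|U=r) = 0.4759
  U=s: p=0.3150, H(V|U=s) = 0.1708
Weighted sum = 0.3798 bits.

0.3798 bits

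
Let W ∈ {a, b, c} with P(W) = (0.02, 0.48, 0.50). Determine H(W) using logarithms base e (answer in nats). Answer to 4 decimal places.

H(W) = −Σ p·ln p.
  −(0.02)·ln(0.02) = 0.07824
  −(0.48)·ln(0.48) = 0.35231
  −(0.50)·ln(0.50) = 0.34657
Sum: 0.07824 + 0.35231 + 0.34657 = 0.7771 nats.

0.7771 nats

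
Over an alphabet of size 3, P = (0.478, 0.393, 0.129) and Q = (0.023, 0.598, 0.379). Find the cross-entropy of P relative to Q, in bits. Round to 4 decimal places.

3.0735 bits

H(P,Q) = −Σ p·log₂ q.
  −0.478·log₂(0.023) = 2.60138
  −0.393·log₂(0.598) = 0.29152
  −0.129·log₂(0.379) = 0.18057
H(P,Q) = 3.0735 bits.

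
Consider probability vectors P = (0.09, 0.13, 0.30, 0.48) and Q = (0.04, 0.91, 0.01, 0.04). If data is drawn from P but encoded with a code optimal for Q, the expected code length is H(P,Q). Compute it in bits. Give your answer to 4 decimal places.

H(P,Q) = −Σ p·log₂ q.
  −0.09·log₂(0.04) = 0.41795
  −0.13·log₂(0.91) = 0.01769
  −0.30·log₂(0.01) = 1.99316
  −0.48·log₂(0.04) = 2.22905
H(P,Q) = 4.6578 bits.

4.6578 bits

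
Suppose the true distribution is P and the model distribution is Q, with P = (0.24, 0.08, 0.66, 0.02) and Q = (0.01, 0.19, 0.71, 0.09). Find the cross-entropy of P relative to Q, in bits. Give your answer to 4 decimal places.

2.1818 bits

H(P,Q) = −Σ p·log₂ q.
  −0.24·log₂(0.01) = 1.59453
  −0.08·log₂(0.19) = 0.19167
  −0.66·log₂(0.71) = 0.32611
  −0.02·log₂(0.09) = 0.06948
H(P,Q) = 2.1818 bits.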